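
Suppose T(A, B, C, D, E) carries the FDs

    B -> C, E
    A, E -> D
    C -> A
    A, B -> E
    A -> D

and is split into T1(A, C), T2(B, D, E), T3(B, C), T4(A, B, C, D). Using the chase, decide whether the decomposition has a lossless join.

Chase test. Columns are A, B, C, D, E; row i has aⱼ where attribute j ∈ Ti, else bᵢⱼ.
Initial tableau (one row per fragment):
  row 1: a1 b12 a3 b14 b15
  row 2: b21 a2 b23 a4 a5
  row 3: b31 a2 a3 b34 b35
  row 4: a1 a2 a3 a4 b45
Rows 2 and 3 agree on B; apply B→C, E and equate their C, E entries.
Rows 2 and 4 agree on B; apply B→C, E and equate their C, E entries.
Rows 1 and 2 agree on C; apply C→A and equate their A entries.
Rows 1 and 3 agree on C; apply C→A and equate their A entries.
Rows 1 and 2 agree on A; apply A→D and equate their D entries.
Rows 1 and 3 agree on A; apply A→D and equate their D entries.
Row 2 is now all distinguished symbols — the join is lossless.

Yes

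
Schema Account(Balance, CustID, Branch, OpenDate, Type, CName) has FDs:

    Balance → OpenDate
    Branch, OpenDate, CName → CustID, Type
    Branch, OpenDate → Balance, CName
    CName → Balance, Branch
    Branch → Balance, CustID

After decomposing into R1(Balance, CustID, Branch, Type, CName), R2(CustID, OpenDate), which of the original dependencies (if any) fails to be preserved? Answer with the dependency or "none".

Check Balance → OpenDate: no single fragment contains all of {Balance, OpenDate}, and the restricted closure of {Balance} across the fragments never reaches {OpenDate}.
Branch, OpenDate, CName → CustID, Type is preserved.
Branch, OpenDate → Balance, CName is preserved.
CName → Balance, Branch is preserved.
Branch → Balance, CustID is preserved.

Balance → OpenDate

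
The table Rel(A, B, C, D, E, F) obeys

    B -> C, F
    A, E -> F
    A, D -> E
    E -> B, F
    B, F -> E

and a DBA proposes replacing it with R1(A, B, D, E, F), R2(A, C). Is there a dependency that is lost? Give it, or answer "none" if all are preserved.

Check B → C, F: no single fragment contains all of {B, C, F}, and the restricted closure of {B} across the fragments never reaches {C, F}.
A, E → F is preserved.
A, D → E is preserved.
E → B, F is preserved.
B, F → E is preserved.

B -> C, F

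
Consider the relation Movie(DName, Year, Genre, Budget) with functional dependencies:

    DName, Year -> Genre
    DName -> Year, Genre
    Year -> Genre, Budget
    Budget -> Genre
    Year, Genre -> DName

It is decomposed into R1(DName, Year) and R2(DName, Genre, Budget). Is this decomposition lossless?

Common attributes: R1 ∩ R2 = {DName}.
Closure of {DName}: DName → Year, Genre applies, adding Year, Genre; Year → Genre, Budget applies, adding Budget. So (DName)⁺ = {DName, Year, Genre, Budget}.
This closure contains every attribute of R1, so R1 ∩ R2 → R1. The join is lossless.

Yes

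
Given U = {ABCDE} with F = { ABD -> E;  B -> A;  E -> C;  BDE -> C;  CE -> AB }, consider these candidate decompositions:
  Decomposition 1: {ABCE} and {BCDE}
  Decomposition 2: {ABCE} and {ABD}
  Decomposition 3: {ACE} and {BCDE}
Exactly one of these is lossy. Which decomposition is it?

Decomposition 1: common = {BCE}, closure = {ABCE} → lossless.
Decomposition 2: common = {AB}, closure = {AB} → lossy.
Decomposition 3: common = {CE}, closure = {ABCE} → lossless.

Decomposition 2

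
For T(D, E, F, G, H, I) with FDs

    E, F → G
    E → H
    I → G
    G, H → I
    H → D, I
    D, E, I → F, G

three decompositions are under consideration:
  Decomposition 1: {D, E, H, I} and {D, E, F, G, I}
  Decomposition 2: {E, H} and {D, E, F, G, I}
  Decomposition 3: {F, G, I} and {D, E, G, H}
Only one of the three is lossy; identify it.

Decomposition 1: common = {D, E, I}, closure = {D, E, F, G, H, I} → lossless.
Decomposition 2: common = {E}, closure = {D, E, F, G, H, I} → lossless.
Decomposition 3: common = {G}, closure = {G} → lossy.

Decomposition 3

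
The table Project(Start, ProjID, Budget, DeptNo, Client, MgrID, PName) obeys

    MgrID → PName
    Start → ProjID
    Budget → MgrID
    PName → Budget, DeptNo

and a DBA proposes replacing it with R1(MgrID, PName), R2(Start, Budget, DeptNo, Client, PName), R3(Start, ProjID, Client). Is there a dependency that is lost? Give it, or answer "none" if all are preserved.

none

MgrID → PName lies within R1.
Start → ProjID lies within R3.
Budget → MgrID: restricted closure across fragments reaches MgrID.
PName → Budget, DeptNo lies within R2.
Every dependency is enforceable on the fragments, so the decomposition is dependency-preserving.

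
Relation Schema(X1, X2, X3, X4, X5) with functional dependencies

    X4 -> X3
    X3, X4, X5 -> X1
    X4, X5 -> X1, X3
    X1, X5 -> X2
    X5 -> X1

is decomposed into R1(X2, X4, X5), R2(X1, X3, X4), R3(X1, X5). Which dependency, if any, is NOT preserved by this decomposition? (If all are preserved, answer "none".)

X4 → X3 lies within R2.
X3, X4, X5 → X1: restricted closure across fragments reaches X1.
X4, X5 → X1, X3: restricted closure across fragments reaches X1, X3.
X1, X5 → X2: restricted closure across fragments reaches X2.
X5 → X1 lies within R3.
Every dependency is enforceable on the fragments, so the decomposition is dependency-preserving.

none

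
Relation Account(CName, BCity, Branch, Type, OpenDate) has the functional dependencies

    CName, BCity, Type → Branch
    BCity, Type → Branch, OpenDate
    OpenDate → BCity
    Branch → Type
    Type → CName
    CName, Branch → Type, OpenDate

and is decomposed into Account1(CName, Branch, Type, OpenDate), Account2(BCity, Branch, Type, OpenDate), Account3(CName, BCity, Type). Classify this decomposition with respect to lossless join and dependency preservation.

lossless and dependency-preserving

Lossless test (chase): Rows 2 and 3 agree on BCity, Type; apply BCity, Type→Branch, OpenDate and equate their Branch, OpenDate entries. Rows 1 and 2 agree on OpenDate; apply OpenDate→BCity and equate their BCity entries. Rows 1 and 2 agree on Type; apply Type→CName and equate their CName entries. Row 1 is now all distinguished symbols — the join is lossless.
Dependency preservation: CName, BCity, Type → Branch is not contained in any single fragment, but the restricted closure of its left-hand side across the fragments still reaches the right-hand side; the remaining FDs each lie inside some fragment. All dependencies are preserved.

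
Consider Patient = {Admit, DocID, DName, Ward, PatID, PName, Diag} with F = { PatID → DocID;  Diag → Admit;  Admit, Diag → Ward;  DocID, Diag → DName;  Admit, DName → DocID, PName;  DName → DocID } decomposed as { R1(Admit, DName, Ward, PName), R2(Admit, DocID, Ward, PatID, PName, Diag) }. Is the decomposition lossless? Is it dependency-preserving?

Lossless test: (Admit, Ward, PName)⁺ = {Admit, Ward, PName}, which is a superkey of neither fragment — lossy.
Dependency preservation: the restricted closure of {DocID, Diag} across the fragments never reaches {DName}, so DocID, Diag → DName cannot be enforced without a join — not preserved.

lossy and not dependency-preserving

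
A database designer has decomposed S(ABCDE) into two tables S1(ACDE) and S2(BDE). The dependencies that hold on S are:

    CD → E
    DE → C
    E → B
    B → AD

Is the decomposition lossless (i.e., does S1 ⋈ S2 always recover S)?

Yes

Common attributes: S1 ∩ S2 = {DE}.
Closure of {DE}: DE → C applies, adding C; E → B applies, adding B; B → AD applies, adding A. So (DE)⁺ = {ABCDE}.
This closure contains every attribute of S1, so S1 ∩ S2 → S1. The join is lossless.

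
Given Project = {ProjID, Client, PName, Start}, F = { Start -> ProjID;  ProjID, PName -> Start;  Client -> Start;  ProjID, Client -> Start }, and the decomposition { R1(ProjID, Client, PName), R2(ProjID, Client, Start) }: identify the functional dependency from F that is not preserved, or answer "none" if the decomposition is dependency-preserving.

Check ProjID, PName → Start: no single fragment contains all of {ProjID, PName, Start}, and the restricted closure of {ProjID, PName} across the fragments never reaches {Start}.
Start → ProjID is preserved.
Client → Start is preserved.
ProjID, Client → Start is preserved.

ProjID, PName -> Start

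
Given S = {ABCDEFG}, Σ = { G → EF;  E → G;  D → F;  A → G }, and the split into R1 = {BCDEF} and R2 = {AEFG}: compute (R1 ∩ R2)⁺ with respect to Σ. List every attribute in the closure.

EFG

R1 ∩ R2 = {EF}.
E → G applies, adding G
Closure: {EFG}.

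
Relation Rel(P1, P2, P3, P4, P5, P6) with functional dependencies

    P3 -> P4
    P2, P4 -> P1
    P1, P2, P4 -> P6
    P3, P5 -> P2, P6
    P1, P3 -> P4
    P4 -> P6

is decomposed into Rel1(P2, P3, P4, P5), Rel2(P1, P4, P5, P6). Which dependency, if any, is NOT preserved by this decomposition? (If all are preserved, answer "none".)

Check P2, P4 → P1: no single fragment contains all of {P1, P2, P4}, and the restricted closure of {P2, P4} across the fragments never reaches {P1}.
P3 → P4 is preserved.
P1, P2, P4 → P6 is preserved.
P3, P5 → P2, P6 is preserved.
P1, P3 → P4 is preserved.
P4 → P6 is preserved.

P2, P4 -> P1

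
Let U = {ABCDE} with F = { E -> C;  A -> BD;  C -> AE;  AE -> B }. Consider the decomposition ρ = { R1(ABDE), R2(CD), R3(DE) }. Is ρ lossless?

Chase test. Columns are ABCDE; row i has aⱼ where attribute j ∈ Ri, else bᵢⱼ.
Initial tableau (one row per fragment):
  row 1: a1 a2 b13 a4 a5
  row 2: b21 b22 a3 a4 b25
  row 3: b31 b32 b33 a4 a5
Rows 1 and 3 agree on E; apply E→C and equate their C entries.
Rows 1 and 3 agree on C; apply C→AE and equate their AE entries.
Rows 1 and 3 agree on AE; apply AE→B and equate their B entries.
No row becomes fully distinguished — the join is lossy.

No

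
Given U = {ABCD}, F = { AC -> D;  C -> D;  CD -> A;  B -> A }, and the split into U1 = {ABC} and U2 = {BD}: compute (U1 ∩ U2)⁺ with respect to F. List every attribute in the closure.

AB

U1 ∩ U2 = {B}.
B → A applies, adding A
Closure: {AB}.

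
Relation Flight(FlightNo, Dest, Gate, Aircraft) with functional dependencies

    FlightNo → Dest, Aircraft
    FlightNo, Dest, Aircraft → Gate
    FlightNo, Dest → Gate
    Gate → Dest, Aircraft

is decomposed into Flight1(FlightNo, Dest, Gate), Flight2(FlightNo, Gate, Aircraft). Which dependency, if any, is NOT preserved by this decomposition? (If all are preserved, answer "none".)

none

FlightNo → Dest, Aircraft: restricted closure across fragments reaches Dest, Aircraft.
FlightNo, Dest, Aircraft → Gate: restricted closure across fragments reaches Gate.
FlightNo, Dest → Gate lies within Flight1.
Gate → Dest, Aircraft: restricted closure across fragments reaches Dest, Aircraft.
Every dependency is enforceable on the fragments, so the decomposition is dependency-preserving.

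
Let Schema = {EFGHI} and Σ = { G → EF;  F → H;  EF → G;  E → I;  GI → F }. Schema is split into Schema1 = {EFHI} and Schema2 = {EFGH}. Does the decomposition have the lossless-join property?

Common attributes: Schema1 ∩ Schema2 = {EFH}.
Closure of {EFH}: EF → G applies, adding G; E → I applies, adding I. So (EFH)⁺ = {EFGHI}.
This closure contains every attribute of Schema1, so Schema1 ∩ Schema2 → Schema1. The join is lossless.

Yes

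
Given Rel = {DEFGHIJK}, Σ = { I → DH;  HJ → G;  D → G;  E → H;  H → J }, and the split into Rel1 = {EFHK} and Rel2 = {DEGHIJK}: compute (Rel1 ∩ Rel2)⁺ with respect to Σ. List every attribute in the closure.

EGHJK

Rel1 ∩ Rel2 = {EHK}.
H → J applies, adding J
HJ → G applies, adding G
Closure: {EGHJK}.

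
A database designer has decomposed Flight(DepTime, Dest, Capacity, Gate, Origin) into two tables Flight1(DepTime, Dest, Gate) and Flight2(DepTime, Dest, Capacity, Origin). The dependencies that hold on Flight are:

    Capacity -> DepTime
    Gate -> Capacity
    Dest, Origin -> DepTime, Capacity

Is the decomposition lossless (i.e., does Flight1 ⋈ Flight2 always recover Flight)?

No

Common attributes: Flight1 ∩ Flight2 = {DepTime, Dest}.
No dependency enlarges {DepTime, Dest}, so (DepTime, Dest)⁺ = {DepTime, Dest}.
The closure contains neither all of Flight1 = {DepTime, Dest, Gate} nor all of Flight2 = {DepTime, Dest, Capacity, Origin}, so the common attributes are not a superkey of either fragment. The join is lossy.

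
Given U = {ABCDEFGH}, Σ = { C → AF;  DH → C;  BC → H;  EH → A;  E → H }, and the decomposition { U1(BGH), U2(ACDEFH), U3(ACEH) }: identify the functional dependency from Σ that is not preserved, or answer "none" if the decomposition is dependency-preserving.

Check BC → H: no single fragment contains all of {BCH}, and the restricted closure of {BC} across the fragments never reaches {H}.
C → AF is preserved.
DH → C is preserved.
EH → A is preserved.
E → H is preserved.

BC → H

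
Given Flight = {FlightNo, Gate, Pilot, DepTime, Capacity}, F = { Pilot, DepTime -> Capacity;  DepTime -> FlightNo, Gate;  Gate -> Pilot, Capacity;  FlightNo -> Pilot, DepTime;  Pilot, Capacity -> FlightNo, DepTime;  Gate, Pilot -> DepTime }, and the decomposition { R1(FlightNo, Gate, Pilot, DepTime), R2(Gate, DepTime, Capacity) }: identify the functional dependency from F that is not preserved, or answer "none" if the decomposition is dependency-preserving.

Check Pilot, Capacity → FlightNo, DepTime: no single fragment contains all of {FlightNo, Pilot, DepTime, Capacity}, and the restricted closure of {Pilot, Capacity} across the fragments never reaches {FlightNo, DepTime}.
Pilot, DepTime → Capacity is preserved.
DepTime → FlightNo, Gate is preserved.
Gate → Pilot, Capacity is preserved.
FlightNo → Pilot, DepTime is preserved.
Gate, Pilot → DepTime is preserved.

Pilot, Capacity -> FlightNo, DepTime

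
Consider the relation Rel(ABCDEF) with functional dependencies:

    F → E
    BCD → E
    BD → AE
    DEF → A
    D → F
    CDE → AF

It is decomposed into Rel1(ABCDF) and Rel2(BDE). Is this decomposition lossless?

Common attributes: Rel1 ∩ Rel2 = {BD}.
Closure of {BD}: BD → AE applies, adding AE; D → F applies, adding F. So (BD)⁺ = {ABDEF}.
This closure contains every attribute of Rel2, so Rel1 ∩ Rel2 → Rel2. The join is lossless.

Yes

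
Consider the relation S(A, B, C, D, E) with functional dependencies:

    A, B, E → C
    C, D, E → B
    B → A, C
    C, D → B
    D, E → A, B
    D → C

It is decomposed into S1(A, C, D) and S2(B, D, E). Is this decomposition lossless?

Yes

Common attributes: S1 ∩ S2 = {D}.
Closure of {D}: D → C applies, adding C; C, D → B applies, adding B; B → A, C applies, adding A. So (D)⁺ = {A, B, C, D}.
This closure contains every attribute of S1, so S1 ∩ S2 → S1. The join is lossless.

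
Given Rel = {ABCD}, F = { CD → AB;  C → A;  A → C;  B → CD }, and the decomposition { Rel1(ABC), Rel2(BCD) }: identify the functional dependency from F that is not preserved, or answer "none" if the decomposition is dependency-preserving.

none

CD → AB: restricted closure across fragments reaches AB.
C → A lies within Rel1.
A → C lies within Rel1.
B → CD lies within Rel2.
Every dependency is enforceable on the fragments, so the decomposition is dependency-preserving.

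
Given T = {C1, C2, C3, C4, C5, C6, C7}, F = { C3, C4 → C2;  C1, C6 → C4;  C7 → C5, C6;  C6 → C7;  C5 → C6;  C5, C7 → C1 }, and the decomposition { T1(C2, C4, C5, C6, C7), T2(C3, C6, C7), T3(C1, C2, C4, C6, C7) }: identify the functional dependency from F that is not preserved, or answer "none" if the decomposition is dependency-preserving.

Check C3, C4 → C2: no single fragment contains all of {C2, C3, C4}, and the restricted closure of {C3, C4} across the fragments never reaches {C2}.
C1, C6 → C4 is preserved.
C7 → C5, C6 is preserved.
C6 → C7 is preserved.
C5 → C6 is preserved.
C5, C7 → C1 is preserved.

C3, C4 → C2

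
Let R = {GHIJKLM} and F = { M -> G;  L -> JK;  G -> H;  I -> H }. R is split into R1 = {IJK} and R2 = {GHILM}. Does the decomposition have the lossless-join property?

Common attributes: R1 ∩ R2 = {I}.
Closure of {I}: I → H applies, adding H. So (I)⁺ = {HI}.
The closure contains neither all of R1 = {IJK} nor all of R2 = {GHILM}, so the common attributes are not a superkey of either fragment. The join is lossy.

No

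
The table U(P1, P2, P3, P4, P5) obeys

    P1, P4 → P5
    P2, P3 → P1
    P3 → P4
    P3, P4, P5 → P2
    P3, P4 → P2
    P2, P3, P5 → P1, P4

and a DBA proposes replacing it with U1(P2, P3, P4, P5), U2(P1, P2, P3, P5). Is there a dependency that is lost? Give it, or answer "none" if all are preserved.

Check P1, P4 → P5: no single fragment contains all of {P1, P4, P5}, and the restricted closure of {P1, P4} across the fragments never reaches {P5}.
P2, P3 → P1 is preserved.
P3 → P4 is preserved.
P3, P4, P5 → P2 is preserved.
P3, P4 → P2 is preserved.
P2, P3, P5 → P1, P4 is preserved.

P1, P4 → P5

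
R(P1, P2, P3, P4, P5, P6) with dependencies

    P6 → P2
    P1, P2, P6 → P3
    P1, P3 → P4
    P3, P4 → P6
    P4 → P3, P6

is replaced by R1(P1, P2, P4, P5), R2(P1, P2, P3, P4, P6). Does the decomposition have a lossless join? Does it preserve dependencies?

lossless and dependency-preserving

Lossless test: (P1, P2, P4)⁺ = {P1, P2, P3, P4, P6}, which contains all of one fragment — lossless.
Dependency preservation: every FD's attributes lie within a single fragment, so each can be enforced locally — preserved.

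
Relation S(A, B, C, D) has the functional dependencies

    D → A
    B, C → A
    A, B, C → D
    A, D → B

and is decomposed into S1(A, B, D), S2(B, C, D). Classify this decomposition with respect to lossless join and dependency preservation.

lossless and dependency-preserving

Lossless test: (B, D)⁺ = {A, B, D}, which contains all of one fragment — lossless.
Dependency preservation: B, C → A; A, B, C → D are not contained in any single fragment, but the restricted closure of each left-hand side across the fragments still reaches the right-hand side; the remaining FDs each lie inside some fragment. All dependencies are preserved.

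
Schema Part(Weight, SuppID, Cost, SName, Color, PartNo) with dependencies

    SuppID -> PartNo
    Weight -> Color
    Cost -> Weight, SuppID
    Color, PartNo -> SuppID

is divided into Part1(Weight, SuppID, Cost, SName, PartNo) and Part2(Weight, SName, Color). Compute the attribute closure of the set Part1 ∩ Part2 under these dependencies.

Weight, SName, Color

Part1 ∩ Part2 = {Weight, SName}.
Weight → Color applies, adding Color
Closure: {Weight, SName, Color}.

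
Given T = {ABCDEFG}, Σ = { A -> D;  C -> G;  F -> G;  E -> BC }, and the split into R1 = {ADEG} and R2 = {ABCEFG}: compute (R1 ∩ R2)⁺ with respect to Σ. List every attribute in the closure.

R1 ∩ R2 = {AEG}.
A → D applies, adding D
E → BC applies, adding BC
Closure: {ABCDEG}.

ABCDEG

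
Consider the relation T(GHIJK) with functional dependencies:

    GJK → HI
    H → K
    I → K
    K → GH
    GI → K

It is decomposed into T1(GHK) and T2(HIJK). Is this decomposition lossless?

Common attributes: T1 ∩ T2 = {HK}.
Closure of {HK}: K → GH applies, adding G. So (HK)⁺ = {GHK}.
This closure contains every attribute of T1, so T1 ∩ T2 → T1. The join is lossless.

Yes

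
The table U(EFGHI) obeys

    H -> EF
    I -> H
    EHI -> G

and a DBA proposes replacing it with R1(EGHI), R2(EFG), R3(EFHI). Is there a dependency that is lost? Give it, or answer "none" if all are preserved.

H → EF lies within R3.
I → H lies within R1.
EHI → G lies within R1.
Every dependency is enforceable on the fragments, so the decomposition is dependency-preserving.

none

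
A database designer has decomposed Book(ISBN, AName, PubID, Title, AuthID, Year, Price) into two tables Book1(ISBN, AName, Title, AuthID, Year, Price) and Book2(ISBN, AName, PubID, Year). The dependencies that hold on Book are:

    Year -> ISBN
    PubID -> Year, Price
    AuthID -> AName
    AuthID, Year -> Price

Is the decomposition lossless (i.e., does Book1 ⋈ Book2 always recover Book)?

Common attributes: Book1 ∩ Book2 = {ISBN, AName, Year}.
No dependency enlarges {ISBN, AName, Year}, so (ISBN, AName, Year)⁺ = {ISBN, AName, Year}.
The closure contains neither all of Book1 = {ISBN, AName, Title, AuthID, Year, Price} nor all of Book2 = {ISBN, AName, PubID, Year}, so the common attributes are not a superkey of either fragment. The join is lossy.

No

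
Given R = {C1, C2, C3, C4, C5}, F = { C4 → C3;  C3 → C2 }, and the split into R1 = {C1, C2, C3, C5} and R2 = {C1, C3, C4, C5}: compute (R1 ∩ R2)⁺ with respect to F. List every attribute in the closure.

R1 ∩ R2 = {C1, C3, C5}.
C3 → C2 applies, adding C2
Closure: {C1, C2, C3, C5}.

C1, C2, C3, C5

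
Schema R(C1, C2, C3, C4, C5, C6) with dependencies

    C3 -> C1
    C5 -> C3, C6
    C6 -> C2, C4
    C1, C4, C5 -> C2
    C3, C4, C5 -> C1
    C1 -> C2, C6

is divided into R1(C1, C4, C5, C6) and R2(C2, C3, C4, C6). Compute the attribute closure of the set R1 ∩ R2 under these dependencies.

R1 ∩ R2 = {C4, C6}.
C6 → C2, C4 applies, adding C2
Closure: {C2, C4, C6}.

C2, C4, C6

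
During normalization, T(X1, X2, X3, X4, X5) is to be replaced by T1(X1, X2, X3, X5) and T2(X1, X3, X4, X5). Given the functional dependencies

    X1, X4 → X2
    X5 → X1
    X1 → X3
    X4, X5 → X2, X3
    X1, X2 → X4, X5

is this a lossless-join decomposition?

No

Common attributes: T1 ∩ T2 = {X1, X3, X5}.
No dependency enlarges {X1, X3, X5}, so (X1, X3, X5)⁺ = {X1, X3, X5}.
The closure contains neither all of T1 = {X1, X2, X3, X5} nor all of T2 = {X1, X3, X4, X5}, so the common attributes are not a superkey of either fragment. The join is lossy.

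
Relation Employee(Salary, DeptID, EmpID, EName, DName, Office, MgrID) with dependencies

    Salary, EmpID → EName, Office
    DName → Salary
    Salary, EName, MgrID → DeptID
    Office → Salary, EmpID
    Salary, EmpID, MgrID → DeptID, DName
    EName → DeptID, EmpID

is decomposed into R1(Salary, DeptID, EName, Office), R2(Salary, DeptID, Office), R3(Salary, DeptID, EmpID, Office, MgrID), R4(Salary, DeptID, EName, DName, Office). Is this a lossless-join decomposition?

No

Chase test. Columns are Salary, DeptID, EmpID, EName, DName, Office, MgrID; row i has aⱼ where attribute j ∈ Ri, else bᵢⱼ.
Initial tableau (one row per fragment):
  row 1: a1 a2 b13 a4 b15 a6 b17
  row 2: a1 a2 b23 b24 b25 a6 b27
  row 3: a1 a2 a3 b34 b35 a6 a7
  row 4: a1 a2 b43 a4 a5 a6 b47
Rows 1 and 2 agree on Office; apply Office→Salary, EmpID and equate their Salary, EmpID entries.
Rows 1 and 3 agree on Office; apply Office→Salary, EmpID and equate their Salary, EmpID entries.
Rows 1 and 4 agree on Office; apply Office→Salary, EmpID and equate their Salary, EmpID entries.
Rows 1 and 2 agree on Salary, EmpID; apply Salary, EmpID→EName, Office and equate their EName, Office entries.
Rows 1 and 3 agree on Salary, EmpID; apply Salary, EmpID→EName, Office and equate their EName, Office entries.
No row becomes fully distinguished — the join is lossy.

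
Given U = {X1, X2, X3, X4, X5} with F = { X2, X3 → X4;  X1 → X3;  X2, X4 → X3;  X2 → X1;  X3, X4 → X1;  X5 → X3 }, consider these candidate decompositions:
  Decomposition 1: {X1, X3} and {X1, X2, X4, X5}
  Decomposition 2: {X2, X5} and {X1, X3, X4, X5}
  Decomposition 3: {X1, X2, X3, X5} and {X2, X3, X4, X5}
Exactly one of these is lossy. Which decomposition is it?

Decomposition 1: common = {X1}, closure = {X1, X3} → lossless.
Decomposition 2: common = {X5}, closure = {X3, X5} → lossy.
Decomposition 3: common = {X2, X3, X5}, closure = {X1, X2, X3, X4, X5} → lossless.

Decomposition 2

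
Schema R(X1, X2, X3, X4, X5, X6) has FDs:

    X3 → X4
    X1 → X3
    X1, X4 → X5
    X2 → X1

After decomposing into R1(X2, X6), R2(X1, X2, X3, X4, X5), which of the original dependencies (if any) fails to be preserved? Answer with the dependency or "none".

X3 → X4 lies within R2.
X1 → X3 lies within R2.
X1, X4 → X5 lies within R2.
X2 → X1 lies within R2.
Every dependency is enforceable on the fragments, so the decomposition is dependency-preserving.

none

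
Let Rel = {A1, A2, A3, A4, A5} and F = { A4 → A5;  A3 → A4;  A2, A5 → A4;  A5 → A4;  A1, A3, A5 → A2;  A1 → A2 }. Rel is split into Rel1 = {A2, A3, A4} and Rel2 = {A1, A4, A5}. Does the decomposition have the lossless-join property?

No

Common attributes: Rel1 ∩ Rel2 = {A4}.
Closure of {A4}: A4 → A5 applies, adding A5. So (A4)⁺ = {A4, A5}.
The closure contains neither all of Rel1 = {A2, A3, A4} nor all of Rel2 = {A1, A4, A5}, so the common attributes are not a superkey of either fragment. The join is lossy.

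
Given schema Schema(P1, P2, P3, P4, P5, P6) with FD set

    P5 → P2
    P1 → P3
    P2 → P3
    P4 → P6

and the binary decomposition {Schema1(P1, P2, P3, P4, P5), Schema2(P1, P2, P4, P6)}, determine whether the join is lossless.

Yes

Common attributes: Schema1 ∩ Schema2 = {P1, P2, P4}.
Closure of {P1, P2, P4}: P1 → P3 applies, adding P3; P4 → P6 applies, adding P6. So (P1, P2, P4)⁺ = {P1, P2, P3, P4, P6}.
This closure contains every attribute of Schema2, so Schema1 ∩ Schema2 → Schema2. The join is lossless.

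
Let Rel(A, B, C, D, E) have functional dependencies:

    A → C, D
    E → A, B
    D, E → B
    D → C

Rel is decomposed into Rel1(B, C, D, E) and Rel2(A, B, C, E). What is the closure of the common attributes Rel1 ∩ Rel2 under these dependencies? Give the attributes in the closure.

Rel1 ∩ Rel2 = {B, C, E}.
E → A, B applies, adding A
A → C, D applies, adding D
Closure: {A, B, C, D, E}.

A, B, C, D, E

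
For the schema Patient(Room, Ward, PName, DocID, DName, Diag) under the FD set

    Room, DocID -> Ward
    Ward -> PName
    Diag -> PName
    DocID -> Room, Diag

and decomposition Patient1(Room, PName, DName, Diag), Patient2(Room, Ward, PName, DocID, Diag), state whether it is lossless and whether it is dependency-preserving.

Lossless test: (Room, PName, Diag)⁺ = {Room, PName, Diag}, which is a superkey of neither fragment — lossy.
Dependency preservation: every FD's attributes lie within a single fragment, so each can be enforced locally — preserved.

lossy but dependency-preserving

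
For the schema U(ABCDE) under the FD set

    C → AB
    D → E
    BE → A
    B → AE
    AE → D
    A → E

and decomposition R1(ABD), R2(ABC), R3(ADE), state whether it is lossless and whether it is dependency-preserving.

Lossless test (chase): Rows 1 and 3 agree on D; apply D→E and equate their E entries. Rows 1 and 2 agree on B; apply B→AE and equate their AE entries. Rows 1 and 2 agree on AE; apply AE→D and equate their D entries. Row 2 is now all distinguished symbols — the join is lossless.
Dependency preservation: BE → A; B → AE are not contained in any single fragment, but the restricted closure of each left-hand side across the fragments still reaches the right-hand side; the remaining FDs each lie inside some fragment. All dependencies are preserved.

lossless and dependency-preserving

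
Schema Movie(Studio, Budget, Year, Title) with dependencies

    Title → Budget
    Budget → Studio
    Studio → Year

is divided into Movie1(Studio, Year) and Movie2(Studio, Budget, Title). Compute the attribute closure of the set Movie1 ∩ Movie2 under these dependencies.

Studio, Year

Movie1 ∩ Movie2 = {Studio}.
Studio → Year applies, adding Year
Closure: {Studio, Year}.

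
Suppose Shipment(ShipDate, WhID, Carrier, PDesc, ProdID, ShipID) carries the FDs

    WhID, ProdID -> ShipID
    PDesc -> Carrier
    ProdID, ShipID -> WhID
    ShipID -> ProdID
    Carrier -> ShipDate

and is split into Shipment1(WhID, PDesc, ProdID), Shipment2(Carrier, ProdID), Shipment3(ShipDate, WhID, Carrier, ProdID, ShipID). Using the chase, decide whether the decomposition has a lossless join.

Chase test. Columns are ShipDate, WhID, Carrier, PDesc, ProdID, ShipID; row i has aⱼ where attribute j ∈ Shipmenti, else bᵢⱼ.
Initial tableau (one row per fragment):
  row 1: b11 a2 b13 a4 a5 b16
  row 2: b21 b22 a3 b24 a5 b26
  row 3: a1 a2 a3 b34 a5 a6
Rows 1 and 3 agree on WhID, ProdID; apply WhID, ProdID→ShipID and equate their ShipID entries.
Rows 2 and 3 agree on Carrier; apply Carrier→ShipDate and equate their ShipDate entries.
No row becomes fully distinguished — the join is lossy.

No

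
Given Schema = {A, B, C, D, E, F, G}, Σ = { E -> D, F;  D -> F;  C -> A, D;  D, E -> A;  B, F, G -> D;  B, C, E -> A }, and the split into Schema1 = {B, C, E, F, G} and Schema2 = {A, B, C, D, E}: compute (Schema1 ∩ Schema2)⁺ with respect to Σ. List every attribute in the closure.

A, B, C, D, E, F

Schema1 ∩ Schema2 = {B, C, E}.
E → D, F applies, adding D, F
C → A, D applies, adding A
Closure: {A, B, C, D, E, F}.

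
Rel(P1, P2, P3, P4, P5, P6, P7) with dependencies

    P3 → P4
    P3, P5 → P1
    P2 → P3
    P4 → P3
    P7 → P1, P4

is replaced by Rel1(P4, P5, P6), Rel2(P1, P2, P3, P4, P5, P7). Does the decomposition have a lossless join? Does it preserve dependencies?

Lossless test: (P4, P5)⁺ = {P1, P3, P4, P5}, which is a superkey of neither fragment — lossy.
Dependency preservation: every FD's attributes lie within a single fragment, so each can be enforced locally — preserved.

lossy but dependency-preserving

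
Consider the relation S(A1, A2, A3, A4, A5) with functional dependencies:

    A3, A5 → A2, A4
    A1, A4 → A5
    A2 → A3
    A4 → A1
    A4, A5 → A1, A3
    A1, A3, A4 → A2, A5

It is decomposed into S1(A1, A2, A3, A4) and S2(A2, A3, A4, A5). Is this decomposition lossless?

Yes

Common attributes: S1 ∩ S2 = {A2, A3, A4}.
Closure of {A2, A3, A4}: A4 → A1 applies, adding A1; A1, A3, A4 → A2, A5 applies, adding A5. So (A2, A3, A4)⁺ = {A1, A2, A3, A4, A5}.
This closure contains every attribute of S1, so S1 ∩ S2 → S1. The join is lossless.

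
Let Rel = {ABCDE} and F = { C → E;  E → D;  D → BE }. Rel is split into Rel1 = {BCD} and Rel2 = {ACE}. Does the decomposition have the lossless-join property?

Yes

Common attributes: Rel1 ∩ Rel2 = {C}.
Closure of {C}: C → E applies, adding E; E → D applies, adding D; D → BE applies, adding B. So (C)⁺ = {BCDE}.
This closure contains every attribute of Rel1, so Rel1 ∩ Rel2 → Rel1. The join is lossless.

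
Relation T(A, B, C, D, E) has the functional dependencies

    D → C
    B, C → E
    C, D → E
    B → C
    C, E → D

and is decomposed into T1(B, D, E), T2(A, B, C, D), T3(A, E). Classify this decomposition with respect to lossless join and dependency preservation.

Lossless test (chase): Rows 1 and 2 agree on D; apply D→C and equate their C entries. Rows 1 and 2 agree on B, C; apply B, C→E and equate their E entries. Row 2 is now all distinguished symbols — the join is lossless.
Dependency preservation: the restricted closure of {C, E} across the fragments never reaches {D}, so C, E → D cannot be enforced without a join — not preserved.

lossless but not dependency-preserving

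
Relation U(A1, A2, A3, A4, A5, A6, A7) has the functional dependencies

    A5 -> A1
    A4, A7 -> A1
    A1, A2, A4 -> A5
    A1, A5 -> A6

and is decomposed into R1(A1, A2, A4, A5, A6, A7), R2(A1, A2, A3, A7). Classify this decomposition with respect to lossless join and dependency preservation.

lossy but dependency-preserving

Lossless test: (A1, A2, A7)⁺ = {A1, A2, A7}, which is a superkey of neither fragment — lossy.
Dependency preservation: every FD's attributes lie within a single fragment, so each can be enforced locally — preserved.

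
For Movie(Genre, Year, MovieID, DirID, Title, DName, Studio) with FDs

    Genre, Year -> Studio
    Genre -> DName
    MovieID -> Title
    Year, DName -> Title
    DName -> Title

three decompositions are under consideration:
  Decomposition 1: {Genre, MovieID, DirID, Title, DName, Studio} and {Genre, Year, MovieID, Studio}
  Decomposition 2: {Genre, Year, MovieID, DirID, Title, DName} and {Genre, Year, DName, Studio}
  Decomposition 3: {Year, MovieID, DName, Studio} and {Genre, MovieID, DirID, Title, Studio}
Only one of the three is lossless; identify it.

Decomposition 1: common = {Genre, MovieID, Studio}, closure = {Genre, MovieID, Title, DName, Studio} → lossy.
Decomposition 2: common = {Genre, Year, DName}, closure = {Genre, Year, Title, DName, Studio} → lossless.
Decomposition 3: common = {MovieID, Studio}, closure = {MovieID, Title, Studio} → lossy.

Decomposition 2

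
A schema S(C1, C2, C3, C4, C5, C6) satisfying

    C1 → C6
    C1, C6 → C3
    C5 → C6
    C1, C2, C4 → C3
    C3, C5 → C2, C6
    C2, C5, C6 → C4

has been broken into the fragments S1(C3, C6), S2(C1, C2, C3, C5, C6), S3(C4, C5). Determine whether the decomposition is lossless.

Chase test. Columns are C1, C2, C3, C4, C5, C6; row i has aⱼ where attribute j ∈ Si, else bᵢⱼ.
Initial tableau (one row per fragment):
  row 1: b11 b12 a3 b14 b15 a6
  row 2: a1 a2 a3 b24 a5 a6
  row 3: b31 b32 b33 a4 a5 b36
Rows 2 and 3 agree on C5; apply C5→C6 and equate their C6 entries.
No row becomes fully distinguished — the join is lossy.

No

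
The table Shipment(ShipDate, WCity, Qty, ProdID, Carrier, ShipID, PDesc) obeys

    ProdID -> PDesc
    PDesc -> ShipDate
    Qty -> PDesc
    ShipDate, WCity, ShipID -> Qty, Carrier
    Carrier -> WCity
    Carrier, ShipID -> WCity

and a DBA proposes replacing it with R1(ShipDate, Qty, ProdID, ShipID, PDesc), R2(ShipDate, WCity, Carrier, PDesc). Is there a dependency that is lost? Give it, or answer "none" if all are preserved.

Check ShipDate, WCity, ShipID → Qty, Carrier: no single fragment contains all of {ShipDate, WCity, Qty, Carrier, ShipID}, and the restricted closure of {ShipDate, WCity, ShipID} across the fragments never reaches {Qty, Carrier}.
ProdID → PDesc is preserved.
PDesc → ShipDate is preserved.
Qty → PDesc is preserved.
Carrier → WCity is preserved.
Carrier, ShipID → WCity is preserved.

ShipDate, WCity, ShipID -> Qty, Carrier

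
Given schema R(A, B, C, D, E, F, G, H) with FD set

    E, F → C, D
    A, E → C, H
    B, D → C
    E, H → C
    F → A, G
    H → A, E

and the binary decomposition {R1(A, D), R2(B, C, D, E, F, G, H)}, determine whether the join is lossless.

Common attributes: R1 ∩ R2 = {D}.
No dependency enlarges {D}, so (D)⁺ = {D}.
The closure contains neither all of R1 = {A, D} nor all of R2 = {B, C, D, E, F, G, H}, so the common attributes are not a superkey of either fragment. The join is lossy.

No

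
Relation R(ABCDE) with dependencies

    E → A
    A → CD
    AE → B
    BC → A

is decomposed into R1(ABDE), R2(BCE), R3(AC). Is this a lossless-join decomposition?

Yes

Chase test. Columns are ABCDE; row i has aⱼ where attribute j ∈ Ri, else bᵢⱼ.
Initial tableau (one row per fragment):
  row 1: a1 a2 b13 a4 a5
  row 2: b21 a2 a3 b24 a5
  row 3: a1 b32 a3 b34 b35
Rows 1 and 2 agree on E; apply E→A and equate their A entries.
Rows 1 and 2 agree on A; apply A→CD and equate their CD entries.
Rows 1 and 3 agree on A; apply A→CD and equate their CD entries.
Row 1 is now all distinguished symbols — the join is lossless.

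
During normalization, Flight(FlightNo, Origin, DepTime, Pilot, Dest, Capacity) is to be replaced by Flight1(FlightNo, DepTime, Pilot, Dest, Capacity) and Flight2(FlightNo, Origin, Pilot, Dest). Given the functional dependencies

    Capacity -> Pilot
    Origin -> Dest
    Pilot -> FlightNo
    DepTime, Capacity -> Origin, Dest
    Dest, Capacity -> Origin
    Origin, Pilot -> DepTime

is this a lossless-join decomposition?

Common attributes: Flight1 ∩ Flight2 = {FlightNo, Pilot, Dest}.
No dependency enlarges {FlightNo, Pilot, Dest}, so (FlightNo, Pilot, Dest)⁺ = {FlightNo, Pilot, Dest}.
The closure contains neither all of Flight1 = {FlightNo, DepTime, Pilot, Dest, Capacity} nor all of Flight2 = {FlightNo, Origin, Pilot, Dest}, so the common attributes are not a superkey of either fragment. The join is lossy.

No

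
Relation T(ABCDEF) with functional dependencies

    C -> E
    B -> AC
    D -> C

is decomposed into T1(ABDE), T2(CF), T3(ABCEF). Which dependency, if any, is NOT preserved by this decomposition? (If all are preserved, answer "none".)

Check D → C: no single fragment contains all of {CD}, and the restricted closure of {D} across the fragments never reaches {C}.
C → E is preserved.
B → AC is preserved.

D -> C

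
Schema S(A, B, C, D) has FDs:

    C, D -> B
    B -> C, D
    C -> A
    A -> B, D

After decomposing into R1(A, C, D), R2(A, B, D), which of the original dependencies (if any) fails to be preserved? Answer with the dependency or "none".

none

C, D → B: restricted closure across fragments reaches B.
B → C, D: restricted closure across fragments reaches C, D.
C → A lies within R1.
A → B, D lies within R2.
Every dependency is enforceable on the fragments, so the decomposition is dependency-preserving.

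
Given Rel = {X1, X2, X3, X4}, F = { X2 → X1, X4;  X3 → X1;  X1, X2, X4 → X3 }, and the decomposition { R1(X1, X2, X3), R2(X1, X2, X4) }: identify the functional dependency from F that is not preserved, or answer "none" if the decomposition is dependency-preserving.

X2 → X1, X4 lies within R2.
X3 → X1 lies within R1.
X1, X2, X4 → X3: restricted closure across fragments reaches X3.
Every dependency is enforceable on the fragments, so the decomposition is dependency-preserving.

none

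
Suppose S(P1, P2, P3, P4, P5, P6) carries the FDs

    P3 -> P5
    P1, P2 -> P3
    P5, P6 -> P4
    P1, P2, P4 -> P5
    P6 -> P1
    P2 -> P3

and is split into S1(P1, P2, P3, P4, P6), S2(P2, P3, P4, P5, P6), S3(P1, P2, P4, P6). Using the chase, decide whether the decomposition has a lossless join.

Chase test. Columns are P1, P2, P3, P4, P5, P6; row i has aⱼ where attribute j ∈ Si, else bᵢⱼ.
Initial tableau (one row per fragment):
  row 1: a1 a2 a3 a4 b15 a6
  row 2: b21 a2 a3 a4 a5 a6
  row 3: a1 a2 b33 a4 b35 a6
Rows 1 and 2 agree on P3; apply P3→P5 and equate their P5 entries.
Rows 1 and 3 agree on P1, P2; apply P1, P2→P3 and equate their P3 entries.
Rows 1 and 3 agree on P1, P2, P4; apply P1, P2, P4→P5 and equate their P5 entries.
Rows 1 and 2 agree on P6; apply P6→P1 and equate their P1 entries.
Row 1 is now all distinguished symbols — the join is lossless.

Yes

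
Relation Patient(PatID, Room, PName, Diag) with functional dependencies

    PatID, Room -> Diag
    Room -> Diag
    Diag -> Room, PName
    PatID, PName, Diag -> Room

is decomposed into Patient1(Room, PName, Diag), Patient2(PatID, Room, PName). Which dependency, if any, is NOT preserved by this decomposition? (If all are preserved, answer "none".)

PatID, Room → Diag: restricted closure across fragments reaches Diag.
Room → Diag lies within Patient1.
Diag → Room, PName lies within Patient1.
PatID, PName, Diag → Room: restricted closure across fragments reaches Room.
Every dependency is enforceable on the fragments, so the decomposition is dependency-preserving.

none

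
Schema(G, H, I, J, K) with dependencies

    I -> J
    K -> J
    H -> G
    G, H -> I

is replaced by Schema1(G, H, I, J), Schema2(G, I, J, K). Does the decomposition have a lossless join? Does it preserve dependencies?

lossy but dependency-preserving

Lossless test: (G, I, J)⁺ = {G, I, J}, which is a superkey of neither fragment — lossy.
Dependency preservation: every FD's attributes lie within a single fragment, so each can be enforced locally — preserved.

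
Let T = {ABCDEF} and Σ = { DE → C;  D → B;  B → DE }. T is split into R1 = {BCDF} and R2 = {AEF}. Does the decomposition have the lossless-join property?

No

Common attributes: R1 ∩ R2 = {F}.
No dependency enlarges {F}, so (F)⁺ = {F}.
The closure contains neither all of R1 = {BCDF} nor all of R2 = {AEF}, so the common attributes are not a superkey of either fragment. The join is lossy.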